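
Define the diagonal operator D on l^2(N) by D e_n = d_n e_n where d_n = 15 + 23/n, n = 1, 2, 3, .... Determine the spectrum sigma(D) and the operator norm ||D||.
sigma(D) = {15 + 23/n : n ≥ 1} ∪ {15}; ||D|| = 38

A bounded diagonal operator on l^2 with diagonal entries d_n has spectrum equal to the closure of {d_n : n ≥ 1}: every d_n is an eigenvalue (with eigenvector e_n), so {d_n} ⊂ sigma(D); the spectrum is closed, so its closure is too; and for lambda not in the closure, (D - lambda I) has bounded inverse (the diagonal entries 1/(d_n - lambda) are bounded). For our sequence d_n = 15 + 23/n, n = 1, 2, 3, ...:
  - {d_n} = {15 + 23/n : n ≥ 1}; the only limit point is 15
  - closure = {15 + 23/n : n ≥ 1} ∪ {15}
For the norm: a diagonal operator has ||D|| = sup_n |d_n|. Here d_n = 15 + 23/n is positive and decreasing, so sup_n |d_n| = d_1 = 15 + 23 = 38. So ||D|| = 38.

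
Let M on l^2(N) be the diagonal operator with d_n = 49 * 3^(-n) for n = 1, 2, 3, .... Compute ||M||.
||M|| = 49/3 (attained at n = 1)

For M diagonal, ||M|| = sup_n |d_n|. The sequence d_n = 49 * 3^(-n) is positive and strictly decreasing (ratio 3^(-1) < 1), so the supremum is d_1 = 49/3. Hence ||M|| = 49/3.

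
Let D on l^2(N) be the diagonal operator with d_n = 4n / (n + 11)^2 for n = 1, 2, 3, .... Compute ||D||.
||D|| = 1/11 (attained at n = 11)

For D diagonal, ||D|| = sup_n |d_n|. Treat f(x) = 4x / (x + 11)^2 for real x > 0. By the quotient rule, f'(x) = 4(11 - x)/(x + 11)^3, which is positive for x < 11 and negative for x > 11. So f has a unique maximum at x = 11, and since 11 is a positive integer, the supremum over n ≥ 1 is attained at n = 11: d_11 = 4·11/(11 + 11)^2 = 4·11/484 = 1/11. Hence ||D|| = 1/11.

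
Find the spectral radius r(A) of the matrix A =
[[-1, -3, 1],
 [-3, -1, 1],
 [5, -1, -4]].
r(A) = 6

The eigenvalues of A are the roots of its characteristic polynomial. With M = A (coefficients from the trace, the sum of principal 2x2 minors, and det A):
  p(λ) = det(λ I - M) = λ^3 + 6λ^2 - 4λ - 24.
By the rational root theorem any rational root is an integer divisor of 24. Testing λ = -6: p(-6) = -216 + 216 + 24 - 24 = 0, so λ = -6 is a root. Dividing out (λ + 6) leaves p(λ) = (λ + 6)(λ^2 - 4). For λ^2 - 4 the discriminant is 16. It is a perfect square (4^2), so the roots are rational: λ = (0 ± 4)/2 = 2, -2.
Thus the eigenvalues (to 4 decimals) are 2 (modulus 2); -2 (modulus 2); -6 (modulus 6). The spectral radius is the largest modulus: r(A) = 6. (Cross-check: r(A) ≤ ||A||_2 ≈ 7.2095; equality holds whenever A is normal, though it can also hold for some non-normal A.)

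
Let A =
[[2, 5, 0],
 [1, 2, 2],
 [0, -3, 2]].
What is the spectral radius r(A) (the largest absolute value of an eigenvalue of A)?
r(A) = sqrt(5) ≈ 2.2361

The eigenvalues of A are the roots of its characteristic polynomial. With M = A (coefficients from the trace, the sum of principal 2x2 minors, and det A):
  p(λ) = det(λ I - M) = λ^3 - 6λ^2 + 13λ - 10.
By the rational root theorem any rational root is an integer divisor of 10. Testing λ = 2: p(2) = 8 - 24 + 26 - 10 = 0, so λ = 2 is a root. Dividing out (λ - 2) leaves p(λ) = (λ - 2)(λ^2 - 4λ + 5). For λ^2 - 4λ + 5 the discriminant is -4. It is negative, so the roots are the complex-conjugate pair λ = 2 ± (sqrt(4)/2) i ≈ 2 ± 1i. For a conjugate pair the product of the roots equals the constant term, so |λ|^2 = 5 and |λ| = sqrt(5) ≈ 2.2361.
Thus the eigenvalues (to 4 decimals) are 2 ± 1i (modulus 2.2361); 2 (modulus 2). The spectral radius is the largest modulus: r(A) = sqrt(5) ≈ 2.2361. (Cross-check: r(A) ≤ ||A||_2 ≈ 6.477; equality holds whenever A is normal, though it can also hold for some non-normal A.)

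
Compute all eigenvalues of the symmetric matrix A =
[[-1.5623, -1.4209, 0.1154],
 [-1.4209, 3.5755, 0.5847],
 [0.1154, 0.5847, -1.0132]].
sigma(A) ≈ {-2, -1, 4}

A is real symmetric, so its spectrum consists of real eigenvalues. Expanding the characteristic polynomial of the displayed matrix gives
  det(λ I - A) = p(λ) = λ^3 + (-1)λ^2 + (-10)λ + (-8).
Solving p(λ) = 0 yields eigenvalues ≈ -2, -1, 4. (A is shown rounded to 4 decimals, so these recover the underlying integer eigenvalues to within that precision.)
Verification: the trace of A = 1 equals the sum of eigenvalues 1, and det(A) ≈ 8.0001 matches the eigenvalue product 8.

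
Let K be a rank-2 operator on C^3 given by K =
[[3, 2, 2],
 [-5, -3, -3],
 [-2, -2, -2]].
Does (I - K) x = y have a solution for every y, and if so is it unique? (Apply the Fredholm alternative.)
(I - K) is invertible (det(I - K) = 2 ≠ 0), so for every y in C^3 the equation (I - K) x = y has a unique solution.

K has rank 2 and factors as K = U V^T = u1 v1^T + u2 v2^T with u1 = (1, -1, -2), v1 = (1, 1, 1), u2 = (1, -2, 0), v2 = (2, 1, 1) (multiplying out reproduces the displayed K). The nonzero eigenvalues of U V^T coincide with those of the 2 x 2 matrix G = V^T U = [[v1·u1, v1·u2], [v2·u1, v2·u2]] = [[-2, -1], [-1, 0]], and by the Sylvester determinant identity det(I_3 - U V^T) = det(I_2 - V^T U) = det([[3, 1], [1, 1]]) = (3)(1) - (1)(1) = 2. (Direct check: I - K =
[[-2, -2, -2],
 [5, 4, 3],
 [2, 2, 3]]
has determinant 2.) The finite-dimensional Fredholm alternative says: either (I - K) is invertible, or ker(I - K) ≠ {0} and then range(I - K) = ker((I - K)^*)^⊥, with dim ker(I - K) = dim ker((I - K)^*). Since det(I - K) ≠ 0, 1 is not an eigenvalue of K and ker(I - K) = {0}, so we are in the first case: for every y there is a unique x = (I - K)^(-1) y. (Explicitly, by the Woodbury identity, (I - U V^T)^(-1) = I + U (I_2 - G)^(-1) V^T.)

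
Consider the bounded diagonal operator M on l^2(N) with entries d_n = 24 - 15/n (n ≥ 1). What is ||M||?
||M|| = 24

For a diagonal operator on l^2 with entries d_n, ||M|| = sup_n |d_n|. Here d_1 = 9, d_2 = 33/2, ..., and d_n = 24 - 15/n increases monotonically toward 24. All terms lie in [9, 24), so |d_n| = d_n and the supremum is the limit 24, which is not attained by any individual d_n. Hence ||M|| = 24.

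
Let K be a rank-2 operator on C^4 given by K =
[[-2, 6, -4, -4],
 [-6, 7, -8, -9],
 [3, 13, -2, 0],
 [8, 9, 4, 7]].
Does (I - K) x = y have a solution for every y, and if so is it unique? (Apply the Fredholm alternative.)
(I - K) is invertible (det(I - K) = 253 ≠ 0), so for every y in C^4 the equation (I - K) x = y has a unique solution.

K has rank 2 and factors as K = U V^T = u1 v1^T + u2 v2^T with u1 = (0, 1, -2, -3), v1 = (-3, -2, -2, -3), u2 = (2, 3, 3, 1), v2 = (-1, 3, -2, -2) (multiplying out reproduces the displayed K). The nonzero eigenvalues of U V^T coincide with those of the 2 x 2 matrix G = V^T U = [[v1·u1, v1·u2], [v2·u1, v2·u2]] = [[11, -21], [13, -1]], and by the Sylvester determinant identity det(I_4 - U V^T) = det(I_2 - V^T U) = det([[-10, 21], [-13, 2]]) = (-10)(2) - (21)(-13) = 253. (Direct check: I - K =
[[3, -6, 4, 4],
 [6, -6, 8, 9],
 [-3, -13, 3, 0],
 [-8, -9, -4, -6]]
has determinant 253.) The finite-dimensional Fredholm alternative says: either (I - K) is invertible, or ker(I - K) ≠ {0} and then range(I - K) = ker((I - K)^*)^⊥, with dim ker(I - K) = dim ker((I - K)^*). Since det(I - K) ≠ 0, 1 is not an eigenvalue of K and ker(I - K) = {0}, so we are in the first case: for every y there is a unique x = (I - K)^(-1) y. (Explicitly, by the Woodbury identity, (I - U V^T)^(-1) = I + U (I_2 - G)^(-1) V^T.)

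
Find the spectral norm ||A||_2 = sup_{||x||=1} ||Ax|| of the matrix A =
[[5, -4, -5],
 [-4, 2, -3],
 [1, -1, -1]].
||A||_2 ≈ 8.5448 (= sqrt(largest eigenvalue of A^T A))

||A||_2 = sigma_max(A) = sqrt(lambda_max(A^T A)). Form the symmetric matrix M = A^T A =
[[42, -29, -14],
 [-29, 21, 15],
 [-14, 15, 35]].
Its characteristic polynomial (trace, sum of principal 2x2 minors, determinant of M give the coefficients) is
  p(λ) = det(λ I - M) = λ^3 - 98λ^2 + 1825λ - 49.
No integer candidate from the rational root theorem (±divisors of 49) is a root, so the roots are irrational. The cubic discriminant is Δ = 7646967241 > 0, so there are three distinct real roots. p(0) = -49 and p(1) = 1679 have opposite signs, so a root lies in (0, 1); Newton's method refines it to λ ≈ 0.0269. p(24) = 1127 and p(25) = -49 have opposite signs, so a root lies in (24, 25); Newton's method refines it to λ ≈ 24.9591. p(73) = -49 and p(74) = 3577 have opposite signs, so a root lies in (73, 74); Newton's method refines it to λ ≈ 73.014. Check (Vieta): the three roots sum to 98, matching tr M = 98.
So the eigenvalues of A^T A are ≈ 0.0269, 24.9591, 73.014 (all ≥ 0, as they must be for A^T A). The largest is λ_max ≈ 73.014, hence ||A||_2 = sqrt(λ_max) ≈ 8.5448.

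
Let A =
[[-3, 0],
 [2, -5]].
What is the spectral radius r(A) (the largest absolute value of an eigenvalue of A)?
r(A) = 5

The eigenvalues of A are the roots of its characteristic polynomial. With M = A (coefficients from the trace and determinant):
  p(λ) = det(λ I - M) = λ^2 + 8λ + 15.
For λ^2 + 8λ + 15 the discriminant is 4. It is a perfect square (2^2), so the roots are rational: λ = (-8 ± 2)/2 = -3, -5.
Thus the eigenvalues (to 4 decimals) are -3 (modulus 3); -5 (modulus 5). The spectral radius is the largest modulus: r(A) = 5. (Cross-check: r(A) ≤ ||A||_2 ≈ 5.5373; equality holds whenever A is normal, though it can also hold for some non-normal A.)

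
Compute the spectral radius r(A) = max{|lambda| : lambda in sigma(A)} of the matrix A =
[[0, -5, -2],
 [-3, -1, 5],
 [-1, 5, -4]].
r(A) ≈ 7.9312

The eigenvalues of A are the roots of its characteristic polynomial. With M = A (coefficients from the trace, the sum of principal 2x2 minors, and det A):
  p(λ) = det(λ I - M) = λ^3 + 5λ^2 - 38λ - 117.
No integer candidate from the rational root theorem (±divisors of 117) is a root, so the roots are irrational. The cubic discriminant is Δ = 344625 > 0, so there are three distinct real roots. p(-8) = -5 and p(-7) = 51 have opposite signs, so a root lies in (-8, -7); Newton's method refines it to λ ≈ -7.9312. p(-3) = 15 and p(-2) = -29 have opposite signs, so a root lies in (-3, -2); Newton's method refines it to λ ≈ -2.6453. p(5) = -57 and p(6) = 51 have opposite signs, so a root lies in (5, 6); Newton's method refines it to λ ≈ 5.5766. Check (Vieta): the three roots sum to -5, matching tr M = -5.
Thus the eigenvalues (to 4 decimals) are -7.9312 (modulus 7.9312); -2.6453 (modulus 2.6453); 5.5766 (modulus 5.5766). The spectral radius is the largest modulus: r(A) ≈ 7.9312. (Cross-check: r(A) ≤ ||A||_2 ≈ 7.9923; equality holds whenever A is normal, though it can also hold for some non-normal A.)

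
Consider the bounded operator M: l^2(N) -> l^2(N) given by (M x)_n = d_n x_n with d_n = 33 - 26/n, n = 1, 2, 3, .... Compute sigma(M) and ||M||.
sigma(M) = {33 - 26/n : n ≥ 1} ∪ {33}; ||M|| = 33

A bounded diagonal operator on l^2 with diagonal entries d_n has spectrum equal to the closure of {d_n : n ≥ 1}: every d_n is an eigenvalue (with eigenvector e_n), so {d_n} ⊂ sigma(M); the spectrum is closed, so its closure is too; and for lambda not in the closure, (M - lambda I) has bounded inverse (the diagonal entries 1/(d_n - lambda) are bounded). For our sequence d_n = 33 - 26/n, n = 1, 2, 3, ...:
  - {d_n} = {33 - 26/n : n ≥ 1}; the only limit point is 33
  - closure = {33 - 26/n : n ≥ 1} ∪ {33}
For the norm: a diagonal operator has ||M|| = sup_n |d_n|. Here d_n = 33 - 26/n increases monotonically from d_1 = 7 toward 33, with all terms in [7, 33); so sup_n |d_n| = 33 (the supremum is the limit, not attained). So ||M|| = 33.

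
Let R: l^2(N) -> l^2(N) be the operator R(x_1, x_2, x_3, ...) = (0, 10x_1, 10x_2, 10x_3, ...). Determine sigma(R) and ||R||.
sigma(R) = closed disk {z in C : |z| ≤ 10}; ||R|| = 10

Note R = 10·U where U is the unit right shift (U x)_k = x_{k-1} (with x_0 := 0); so ||R|| = 10||U|| and sigma(R) = 10·sigma(U). ||R x||^2 = sum_{k≥1} |10x_k|^2 = 100||x||^2, so ||R|| = 10 and sigma(R) ⊂ {|z| ≤ 10}. For any |lambda| < 10, the equation (R - lambda I) x = 0 forces x_1 = 0, then 10x_k = lambda x_{k+1} ⇒ x = 0, so R has no eigenvalues. But (R - lambda I) is not surjective for |lambda| < 10: solving (R - lambda I) x = e_1 would require x_n proportional to (lambda/10)^(-n), which is not in l^2. So every |lambda| < 10 lies in the residual spectrum. The boundary |lambda| = 10 is in the approximate point spectrum (the spectrum is closed). Hence sigma(R) is the closed disk of radius 10.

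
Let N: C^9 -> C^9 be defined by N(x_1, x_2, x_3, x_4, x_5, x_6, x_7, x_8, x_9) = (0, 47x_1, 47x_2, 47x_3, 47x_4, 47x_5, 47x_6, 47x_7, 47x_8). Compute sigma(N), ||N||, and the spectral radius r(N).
sigma(N) = {0}; ||N|| = 47; r(N) = 0. (N is nilpotent with N^9 = 0.)

On C^9, N is a strictly lower-triangular matrix with 47 on the subdiagonal and zeros elsewhere, so its characteristic polynomial is lambda^9 and every eigenvalue is 0: sigma(N) = {0}. For the operator norm, N e_i = 47e_{i+1} for i = 1, ..., 8 and N e_9 = 0, so the singular values of N are 47 (with multiplicity 8) and 0; hence ||N|| = 47. The spectral radius r(N) = max|lambda| = 0. Note ||N|| > r(N) — characteristic of non-normal nilpotent operators. Indeed N^9 = 0.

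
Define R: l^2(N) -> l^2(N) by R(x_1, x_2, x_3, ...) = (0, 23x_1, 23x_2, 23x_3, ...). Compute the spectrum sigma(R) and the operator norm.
sigma(R) = closed disk {z in C : |z| ≤ 23}; ||R|| = 23

Note R = 23·U where U is the unit right shift (U x)_k = x_{k-1} (with x_0 := 0); so ||R|| = 23||U|| and sigma(R) = 23·sigma(U). ||R x||^2 = sum_{k≥1} |23x_k|^2 = 529||x||^2, so ||R|| = 23 and sigma(R) ⊂ {|z| ≤ 23}. For any |lambda| < 23, the equation (R - lambda I) x = 0 forces x_1 = 0, then 23x_k = lambda x_{k+1} ⇒ x = 0, so R has no eigenvalues. But (R - lambda I) is not surjective for |lambda| < 23: solving (R - lambda I) x = e_1 would require x_n proportional to (lambda/23)^(-n), which is not in l^2. So every |lambda| < 23 lies in the residual spectrum. The boundary |lambda| = 23 is in the approximate point spectrum (the spectrum is closed). Hence sigma(R) is the closed disk of radius 23.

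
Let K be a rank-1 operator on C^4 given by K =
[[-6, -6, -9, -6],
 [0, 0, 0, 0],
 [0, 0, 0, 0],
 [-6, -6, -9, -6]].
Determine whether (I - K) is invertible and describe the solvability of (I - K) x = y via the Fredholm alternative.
(I - K) is invertible (det(I - K) = 13 ≠ 0), so for every y in C^4 the equation (I - K) x = y has a unique solution.

K has rank 1, so it is an outer product K = u v^T: every row of K is a multiple of one row vector. Reading off the entries, u = (3, 0, 0, 3) and v = (-2, -2, -3, -2) (row i of K equals u_i·v^T). A rank-one matrix u v^T satisfies K u = u (v·u) and kills the (3)-dimensional subspace v^⊥, so its characteristic polynomial is lambda^3 (lambda - v·u) with v·u = tr K = -12. Hence the eigenvalues of I - K are 1 (multiplicity 3) and 1 - (-12) = 13, so det(I - K) = 13. (Direct check: I - K =
[[7, 6, 9, 6],
 [0, 1, 0, 0],
 [0, 0, 1, 0],
 [6, 6, 9, 7]]
has determinant 13.) The finite-dimensional Fredholm alternative says: either (I - K) is invertible, or ker(I - K) ≠ {0} and then range(I - K) = ker((I - K)^*)^⊥, with dim ker(I - K) = dim ker((I - K)^*). Since det(I - K) ≠ 0, 1 is not an eigenvalue of K and ker(I - K) = {0}, so we are in the first case: for every y there is a unique x = (I - K)^(-1) y. Explicitly, by the Sherman–Morrison formula, (I - u v^T)^(-1) = I + u v^T/(1 - v·u), i.e. (I - K)^(-1) = I + K/(13).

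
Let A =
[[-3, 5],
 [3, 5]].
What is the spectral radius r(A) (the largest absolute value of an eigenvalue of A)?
r(A) = (2 + sqrt(124))/2 ≈ 6.5678

The eigenvalues of A are the roots of its characteristic polynomial. With M = A (coefficients from the trace and determinant):
  p(λ) = det(λ I - M) = λ^2 - 2λ - 30.
For λ^2 - 2λ - 30 the discriminant is 124. It is nonnegative but not a perfect square, so the roots are real and irrational: λ = (2 ± sqrt(124))/2 ≈ 6.5678, -4.5678.
Thus the eigenvalues (to 4 decimals) are 6.5678 (modulus 6.5678); -4.5678 (modulus 4.5678). The spectral radius is the largest modulus: r(A) = (2 + sqrt(124))/2 ≈ 6.5678. (Cross-check: r(A) ≤ ||A||_2 ≈ 7.0711; equality holds whenever A is normal, though it can also hold for some non-normal A.)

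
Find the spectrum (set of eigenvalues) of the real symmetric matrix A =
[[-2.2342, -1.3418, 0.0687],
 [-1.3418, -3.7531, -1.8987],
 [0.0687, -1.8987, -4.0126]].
sigma(A) ≈ {-6, -3, -1}

A is real symmetric, so its spectrum consists of real eigenvalues. Expanding the characteristic polynomial of the displayed matrix gives
  det(λ I - A) = p(λ) = λ^3 + (10)λ^2 + (27)λ + (18).
Solving p(λ) = 0 yields eigenvalues ≈ -6, -3, -1. (A is shown rounded to 4 decimals, so these recover the underlying integer eigenvalues to within that precision.)
Verification: the trace of A = -10 equals the sum of eigenvalues -10, and det(A) ≈ -17.9998 matches the eigenvalue product -18.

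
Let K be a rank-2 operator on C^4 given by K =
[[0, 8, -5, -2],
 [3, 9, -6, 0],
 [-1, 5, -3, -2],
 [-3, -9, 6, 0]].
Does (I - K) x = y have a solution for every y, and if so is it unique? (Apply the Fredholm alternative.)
(I - K) is invertible (det(I - K) = -25 ≠ 0), so for every y in C^4 the equation (I - K) x = y has a unique solution.

K has rank 2 and factors as K = U V^T = u1 v1^T + u2 v2^T with u1 = (-3, -3, -2, 3), v1 = (-1, -3, 2, 0), u2 = (1, 0, 1, 0), v2 = (-3, -1, 1, -2) (multiplying out reproduces the displayed K). The nonzero eigenvalues of U V^T coincide with those of the 2 x 2 matrix G = V^T U = [[v1·u1, v1·u2], [v2·u1, v2·u2]] = [[8, 1], [4, -2]], and by the Sylvester determinant identity det(I_4 - U V^T) = det(I_2 - V^T U) = det([[-7, -1], [-4, 3]]) = (-7)(3) - (-1)(-4) = -25. (Direct check: I - K =
[[1, -8, 5, 2],
 [-3, -8, 6, 0],
 [1, -5, 4, 2],
 [3, 9, -6, 1]]
has determinant -25.) The finite-dimensional Fredholm alternative says: either (I - K) is invertible, or ker(I - K) ≠ {0} and then range(I - K) = ker((I - K)^*)^⊥, with dim ker(I - K) = dim ker((I - K)^*). Since det(I - K) ≠ 0, 1 is not an eigenvalue of K and ker(I - K) = {0}, so we are in the first case: for every y there is a unique x = (I - K)^(-1) y. (Explicitly, by the Woodbury identity, (I - U V^T)^(-1) = I + U (I_2 - G)^(-1) V^T.)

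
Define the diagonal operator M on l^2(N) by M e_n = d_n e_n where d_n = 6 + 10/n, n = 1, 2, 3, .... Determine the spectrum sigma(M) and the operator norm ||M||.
sigma(M) = {6 + 10/n : n ≥ 1} ∪ {6}; ||M|| = 16

A bounded diagonal operator on l^2 with diagonal entries d_n has spectrum equal to the closure of {d_n : n ≥ 1}: every d_n is an eigenvalue (with eigenvector e_n), so {d_n} ⊂ sigma(M); the spectrum is closed, so its closure is too; and for lambda not in the closure, (M - lambda I) has bounded inverse (the diagonal entries 1/(d_n - lambda) are bounded). For our sequence d_n = 6 + 10/n, n = 1, 2, 3, ...:
  - {d_n} = {6 + 10/n : n ≥ 1}; the only limit point is 6
  - closure = {6 + 10/n : n ≥ 1} ∪ {6}
For the norm: a diagonal operator has ||M|| = sup_n |d_n|. Here d_n = 6 + 10/n is positive and decreasing, so sup_n |d_n| = d_1 = 6 + 10 = 16. So ||M|| = 16.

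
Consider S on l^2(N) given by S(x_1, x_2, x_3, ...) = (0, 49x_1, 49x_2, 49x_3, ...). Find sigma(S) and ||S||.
sigma(S) = closed disk {z in C : |z| ≤ 49}; ||S|| = 49

Note S = 49·U where U is the unit right shift (U x)_k = x_{k-1} (with x_0 := 0); so ||S|| = 49||U|| and sigma(S) = 49·sigma(U). ||S x||^2 = sum_{k≥1} |49x_k|^2 = 2401||x||^2, so ||S|| = 49 and sigma(S) ⊂ {|z| ≤ 49}. For any |lambda| < 49, the equation (S - lambda I) x = 0 forces x_1 = 0, then 49x_k = lambda x_{k+1} ⇒ x = 0, so S has no eigenvalues. But (S - lambda I) is not surjective for |lambda| < 49: solving (S - lambda I) x = e_1 would require x_n proportional to (lambda/49)^(-n), which is not in l^2. So every |lambda| < 49 lies in the residual spectrum. The boundary |lambda| = 49 is in the approximate point spectrum (the spectrum is closed). Hence sigma(S) is the closed disk of radius 49.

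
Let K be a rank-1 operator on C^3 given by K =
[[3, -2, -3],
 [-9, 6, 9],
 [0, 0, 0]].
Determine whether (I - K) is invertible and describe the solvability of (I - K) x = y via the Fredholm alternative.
(I - K) is invertible (det(I - K) = -8 ≠ 0), so for every y in C^3 the equation (I - K) x = y has a unique solution.

K has rank 1, so it is an outer product K = u v^T: every row of K is a multiple of one row vector. Reading off the entries, u = (-1, 3, 0) and v = (-3, 2, 3) (row i of K equals u_i·v^T). A rank-one matrix u v^T satisfies K u = u (v·u) and kills the (2)-dimensional subspace v^⊥, so its characteristic polynomial is lambda^2 (lambda - v·u) with v·u = tr K = 9. Hence the eigenvalues of I - K are 1 (multiplicity 2) and 1 - (9) = -8, so det(I - K) = -8. (Direct check: I - K =
[[-2, 2, 3],
 [9, -5, -9],
 [0, 0, 1]]
has determinant -8.) The finite-dimensional Fredholm alternative says: either (I - K) is invertible, or ker(I - K) ≠ {0} and then range(I - K) = ker((I - K)^*)^⊥, with dim ker(I - K) = dim ker((I - K)^*). Since det(I - K) ≠ 0, 1 is not an eigenvalue of K and ker(I - K) = {0}, so we are in the first case: for every y there is a unique x = (I - K)^(-1) y. Explicitly, by the Sherman–Morrison formula, (I - u v^T)^(-1) = I + u v^T/(1 - v·u), i.e. (I - K)^(-1) = I + K/(-8).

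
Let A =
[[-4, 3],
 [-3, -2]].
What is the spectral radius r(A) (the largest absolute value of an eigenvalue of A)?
r(A) = sqrt(17) ≈ 4.1231

The eigenvalues of A are the roots of its characteristic polynomial. With M = A (coefficients from the trace and determinant):
  p(λ) = det(λ I - M) = λ^2 + 6λ + 17.
For λ^2 + 6λ + 17 the discriminant is -32. It is negative, so the roots are the complex-conjugate pair λ = -3 ± (sqrt(32)/2) i ≈ -3 ± 2.8284i. For a conjugate pair the product of the roots equals the constant term, so |λ|^2 = 17 and |λ| = sqrt(17) ≈ 4.1231.
Thus the eigenvalues (to 4 decimals) are -3 ± 2.8284i (modulus 4.1231). The spectral radius is the largest modulus: r(A) = sqrt(17) ≈ 4.1231. (Cross-check: r(A) ≤ ||A||_2 ≈ 5.2426; equality holds whenever A is normal, though it can also hold for some non-normal A.)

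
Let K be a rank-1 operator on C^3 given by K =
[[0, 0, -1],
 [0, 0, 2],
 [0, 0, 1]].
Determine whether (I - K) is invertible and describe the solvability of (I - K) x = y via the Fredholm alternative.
(I - K) is singular (det(I - K) = 0, i.e. 1 ∈ sigma(K)). (I - K) x = y is solvable iff y ⊥ ker((I - K)^*) = span{(0, 0, -1)}, i.e. iff -y_3 = 0. When solvable, the solutions are x = y + c·(1, -2, -1), c arbitrary (ker(I - K) = span{(1, -2, -1)}, dimension 1).

K has rank 1, so it is an outer product K = u v^T: every row of K is a multiple of one row vector. Reading off the entries, u = (1, -2, -1) and v = (0, 0, -1) (row i of K equals u_i·v^T). A rank-one matrix u v^T satisfies K u = u (v·u) and kills the (2)-dimensional subspace v^⊥, so its characteristic polynomial is lambda^2 (lambda - v·u) with v·u = tr K = 1. Hence the eigenvalues of I - K are 1 (multiplicity 2) and 1 - (1) = 0, so det(I - K) = 0. (Direct check: I - K =
[[1, 0, 1],
 [0, 1, -2],
 [0, 0, 0]]
has determinant 0.) So 1 is an eigenvalue of K and (I - K) is not invertible. The finite-dimensional Fredholm alternative says: either (I - K) is invertible, or ker(I - K) ≠ {0} and then range(I - K) = ker((I - K)^*)^⊥, with dim ker(I - K) = dim ker((I - K)^*). We are in the second case, so we need both kernels. Kernel of I - K: (I - K) u = u - u (v·u) = u - u = 0, so ker(I - K) = span{u} = span{(1, -2, -1)} (it is exactly 1-dimensional because rank(I - K) = 2). Kernel of the adjoint: K is real, so (I - K)^* = I - K^T = I - v u^T, and (I - v u^T) v = v - v (u·v) = 0; hence ker((I - K)^*) = span{v} = span{(0, 0, -1)}. Therefore (I - K) x = y is solvable iff <y, v> = 0, i.e. iff -y_3 = 0. When this holds, K y = u (v·y) = 0, so (I - K) y = y and x = y is a particular solution; the full solution set is the line x = y + c·u = y + c·(1, -2, -1), c ∈ C.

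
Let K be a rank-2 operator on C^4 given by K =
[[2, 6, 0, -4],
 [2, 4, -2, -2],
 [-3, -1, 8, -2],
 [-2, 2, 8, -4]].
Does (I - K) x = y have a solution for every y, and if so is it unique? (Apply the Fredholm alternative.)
(I - K) is invertible (det(I - K) = -11 ≠ 0), so for every y in C^4 the equation (I - K) x = y has a unique solution.

K has rank 2 and factors as K = U V^T = u1 v1^T + u2 v2^T with u1 = (-2, -2, 3, 2), v1 = (-1, -1, 2, 0), u2 = (2, 1, 1, 2), v2 = (0, 2, 2, -2) (multiplying out reproduces the displayed K). The nonzero eigenvalues of U V^T coincide with those of the 2 x 2 matrix G = V^T U = [[v1·u1, v1·u2], [v2·u1, v2·u2]] = [[10, -1], [-2, 0]], and by the Sylvester determinant identity det(I_4 - U V^T) = det(I_2 - V^T U) = det([[-9, 1], [2, 1]]) = (-9)(1) - (1)(2) = -11. (Direct check: I - K =
[[-1, -6, 0, 4],
 [-2, -3, 2, 2],
 [3, 1, -7, 2],
 [2, -2, -8, 5]]
has determinant -11.) The finite-dimensional Fredholm alternative says: either (I - K) is invertible, or ker(I - K) ≠ {0} and then range(I - K) = ker((I - K)^*)^⊥, with dim ker(I - K) = dim ker((I - K)^*). Since det(I - K) ≠ 0, 1 is not an eigenvalue of K and ker(I - K) = {0}, so we are in the first case: for every y there is a unique x = (I - K)^(-1) y. (Explicitly, by the Woodbury identity, (I - U V^T)^(-1) = I + U (I_2 - G)^(-1) V^T.)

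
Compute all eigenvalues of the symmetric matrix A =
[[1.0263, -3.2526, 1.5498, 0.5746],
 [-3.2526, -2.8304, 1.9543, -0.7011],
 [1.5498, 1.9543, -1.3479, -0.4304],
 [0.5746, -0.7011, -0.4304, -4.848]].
sigma(A) ≈ {-6, -5, 0, 3}

A is real symmetric, so its spectrum consists of real eigenvalues. Expanding the characteristic polynomial of the displayed matrix gives
  det(λ I - A) = p(λ) = λ^4 + (8)λ^3 + (-3)λ^2 + (-90)λ + (-0.0045).
Solving p(λ) = 0 yields eigenvalues ≈ -6, -5, 0, 3. (A is shown rounded to 4 decimals, so these recover the underlying integer eigenvalues to within that precision.)
Verification: the trace of A = -8 equals the sum of eigenvalues -8, and det(A) ≈ -0.0045 matches the eigenvalue product 0.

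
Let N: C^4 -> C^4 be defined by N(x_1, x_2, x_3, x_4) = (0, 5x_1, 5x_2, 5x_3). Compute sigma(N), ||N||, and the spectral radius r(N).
sigma(N) = {0}; ||N|| = 5; r(N) = 0. (N is nilpotent with N^4 = 0.)

On C^4, N is a strictly lower-triangular matrix with 5 on the subdiagonal and zeros elsewhere, so its characteristic polynomial is lambda^4 and every eigenvalue is 0: sigma(N) = {0}. For the operator norm, N e_i = 5e_{i+1} for i = 1, ..., 3 and N e_4 = 0, so the singular values of N are 5 (with multiplicity 3) and 0; hence ||N|| = 5. The spectral radius r(N) = max|lambda| = 0. Note ||N|| > r(N) — characteristic of non-normal nilpotent operators. Indeed N^4 = 0.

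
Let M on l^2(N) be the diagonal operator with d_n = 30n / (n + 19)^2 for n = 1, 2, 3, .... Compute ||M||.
||M|| = 15/38 (attained at n = 19)

For M diagonal, ||M|| = sup_n |d_n|. Treat f(x) = 30x / (x + 19)^2 for real x > 0. By the quotient rule, f'(x) = 30(19 - x)/(x + 19)^3, which is positive for x < 19 and negative for x > 19. So f has a unique maximum at x = 19, and since 19 is a positive integer, the supremum over n ≥ 1 is attained at n = 19: d_19 = 30·19/(19 + 19)^2 = 30·19/1444 = 15/38. Hence ||M|| = 15/38.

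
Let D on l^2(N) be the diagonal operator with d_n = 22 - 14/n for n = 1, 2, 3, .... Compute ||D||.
||D|| = 22

For a diagonal operator on l^2 with entries d_n, ||D|| = sup_n |d_n|. Here d_1 = 8, d_2 = 15, ..., and d_n = 22 - 14/n increases monotonically toward 22. All terms lie in [8, 22), so |d_n| = d_n and the supremum is the limit 22, which is not attained by any individual d_n. Hence ||D|| = 22.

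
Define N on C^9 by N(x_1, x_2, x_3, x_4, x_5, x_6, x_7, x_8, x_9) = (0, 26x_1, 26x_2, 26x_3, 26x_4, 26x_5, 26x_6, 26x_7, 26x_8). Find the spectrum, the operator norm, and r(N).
sigma(N) = {0}; ||N|| = 26; r(N) = 0. (N is nilpotent with N^9 = 0.)

On C^9, N is a strictly lower-triangular matrix with 26 on the subdiagonal and zeros elsewhere, so its characteristic polynomial is lambda^9 and every eigenvalue is 0: sigma(N) = {0}. For the operator norm, N e_i = 26e_{i+1} for i = 1, ..., 8 and N e_9 = 0, so the singular values of N are 26 (with multiplicity 8) and 0; hence ||N|| = 26. The spectral radius r(N) = max|lambda| = 0. Note ||N|| > r(N) — characteristic of non-normal nilpotent operators. Indeed N^9 = 0.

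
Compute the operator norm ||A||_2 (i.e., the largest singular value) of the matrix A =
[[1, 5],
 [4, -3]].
||A||_2 = sqrt((51 + sqrt(485))/2) ≈ 6.0425 (= sqrt(largest eigenvalue of A^T A))

||A||_2 = sigma_max(A) = sqrt(lambda_max(A^T A)). Form the symmetric matrix M = A^T A =
[[17, -7],
 [-7, 34]].
Its characteristic polynomial (trace, determinant of M give the coefficients) is
  p(λ) = det(λ I - M) = λ^2 - 51λ + 529.
For λ^2 - 51λ + 529 the discriminant is 485. It is nonnegative but not a perfect square, so the roots are real and irrational: λ = (51 ± sqrt(485))/2 ≈ 36.5114, 14.4886.
So the eigenvalues of A^T A are ≈ 14.4886, 36.5114 (all ≥ 0, as they must be for A^T A). The largest is λ_max = (51 + sqrt(485))/2 ≈ 36.5114, hence ||A||_2 = sqrt(λ_max) = sqrt((51 + sqrt(485))/2) ≈ 6.0425.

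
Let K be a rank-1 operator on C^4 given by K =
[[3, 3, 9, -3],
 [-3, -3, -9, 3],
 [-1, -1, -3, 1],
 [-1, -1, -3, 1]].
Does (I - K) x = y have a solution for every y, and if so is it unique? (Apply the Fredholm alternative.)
(I - K) is invertible (det(I - K) = 3 ≠ 0), so for every y in C^4 the equation (I - K) x = y has a unique solution.

K has rank 1, so it is an outer product K = u v^T: every row of K is a multiple of one row vector. Reading off the entries, u = (-3, 3, 1, 1) and v = (-1, -1, -3, 1) (row i of K equals u_i·v^T). A rank-one matrix u v^T satisfies K u = u (v·u) and kills the (3)-dimensional subspace v^⊥, so its characteristic polynomial is lambda^3 (lambda - v·u) with v·u = tr K = -2. Hence the eigenvalues of I - K are 1 (multiplicity 3) and 1 - (-2) = 3, so det(I - K) = 3. (Direct check: I - K =
[[-2, -3, -9, 3],
 [3, 4, 9, -3],
 [1, 1, 4, -1],
 [1, 1, 3, 0]]
has determinant 3.) The finite-dimensional Fredholm alternative says: either (I - K) is invertible, or ker(I - K) ≠ {0} and then range(I - K) = ker((I - K)^*)^⊥, with dim ker(I - K) = dim ker((I - K)^*). Since det(I - K) ≠ 0, 1 is not an eigenvalue of K and ker(I - K) = {0}, so we are in the first case: for every y there is a unique x = (I - K)^(-1) y. Explicitly, by the Sherman–Morrison formula, (I - u v^T)^(-1) = I + u v^T/(1 - v·u), i.e. (I - K)^(-1) = I + K/(3).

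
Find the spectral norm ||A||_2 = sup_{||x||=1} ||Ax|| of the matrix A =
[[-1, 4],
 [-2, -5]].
||A||_2 = sqrt((46 + sqrt(1440))/2) ≈ 6.4787 (= sqrt(largest eigenvalue of A^T A))

||A||_2 = sigma_max(A) = sqrt(lambda_max(A^T A)). Form the symmetric matrix M = A^T A =
[[5, 6],
 [6, 41]].
Its characteristic polynomial (trace, determinant of M give the coefficients) is
  p(λ) = det(λ I - M) = λ^2 - 46λ + 169.
For λ^2 - 46λ + 169 the discriminant is 1440. It is nonnegative but not a perfect square, so the roots are real and irrational: λ = (46 ± sqrt(1440))/2 ≈ 41.9737, 4.0263.
So the eigenvalues of A^T A are ≈ 4.0263, 41.9737 (all ≥ 0, as they must be for A^T A). The largest is λ_max = (46 + sqrt(1440))/2 ≈ 41.9737, hence ||A||_2 = sqrt(λ_max) = sqrt((46 + sqrt(1440))/2) ≈ 6.4787.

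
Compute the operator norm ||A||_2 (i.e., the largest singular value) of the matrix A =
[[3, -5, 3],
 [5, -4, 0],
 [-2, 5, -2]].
||A||_2 ≈ 10.3614 (= sqrt(largest eigenvalue of A^T A))

||A||_2 = sigma_max(A) = sqrt(lambda_max(A^T A)). Form the symmetric matrix M = A^T A =
[[38, -45, 13],
 [-45, 66, -25],
 [13, -25, 13]].
Its characteristic polynomial (trace, sum of principal 2x2 minors, determinant of M give the coefficients) is
  p(λ) = det(λ I - M) = λ^3 - 117λ^2 + 1041λ - 625.
No integer candidate from the rational root theorem (±divisors of 625) is a root, so the roots are irrational. The cubic discriminant is Δ = 7677698400 > 0, so there are three distinct real roots. p(0) = -625 and p(1) = 300 have opposite signs, so a root lies in (0, 1); Newton's method refines it to λ ≈ 0.6472. p(8) = 727 and p(9) = -4 have opposite signs, so a root lies in (8, 9); Newton's method refines it to λ ≈ 8.9951. p(107) = -3728 and p(108) = 6827 have opposite signs, so a root lies in (107, 108); Newton's method refines it to λ ≈ 107.3577. Check (Vieta): the three roots sum to 117, matching tr M = 117.
So the eigenvalues of A^T A are ≈ 0.6472, 8.9951, 107.3577 (all ≥ 0, as they must be for A^T A). The largest is λ_max ≈ 107.3577, hence ||A||_2 = sqrt(λ_max) ≈ 10.3614.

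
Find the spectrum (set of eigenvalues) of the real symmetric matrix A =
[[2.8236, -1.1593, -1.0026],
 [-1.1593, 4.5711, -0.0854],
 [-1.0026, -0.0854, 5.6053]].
sigma(A) ≈ {2, 5, 6}

A is real symmetric, so its spectrum consists of real eigenvalues. Expanding the characteristic polynomial of the displayed matrix gives
  det(λ I - A) = p(λ) = λ^3 + (-13)λ^2 + (52)λ + (-60).
Solving p(λ) = 0 yields eigenvalues ≈ 2, 5, 6. (A is shown rounded to 4 decimals, so these recover the underlying integer eigenvalues to within that precision.)
Verification: the trace of A = 13 equals the sum of eigenvalues 13, and det(A) ≈ 60.0000 matches the eigenvalue product 60.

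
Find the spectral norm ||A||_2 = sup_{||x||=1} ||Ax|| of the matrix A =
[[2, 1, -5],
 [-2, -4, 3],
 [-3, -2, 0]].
||A||_2 ≈ 7.6097 (= sqrt(largest eigenvalue of A^T A))

||A||_2 = sigma_max(A) = sqrt(lambda_max(A^T A)). Form the symmetric matrix M = A^T A =
[[17, 16, -16],
 [16, 21, -17],
 [-16, -17, 34]].
Its characteristic polynomial (trace, sum of principal 2x2 minors, determinant of M give the coefficients) is
  p(λ) = det(λ I - M) = λ^3 - 72λ^2 + 848λ - 1849.
No integer candidate from the rational root theorem (±divisors of 1849) is a root, so the roots are irrational. The cubic discriminant is Δ = 467850325 > 0, so there are three distinct real roots. p(2) = -433 and p(3) = 74 have opposite signs, so a root lies in (2, 3); Newton's method refines it to λ ≈ 2.8368. p(11) = 98 and p(12) = -313 have opposite signs, so a root lies in (11, 12); Newton's method refines it to λ ≈ 11.2559. p(57) = -2248 and p(58) = 239 have opposite signs, so a root lies in (57, 58); Newton's method refines it to λ ≈ 57.9073. Check (Vieta): the three roots sum to 72, matching tr M = 72.
So the eigenvalues of A^T A are ≈ 2.8368, 11.2559, 57.9073 (all ≥ 0, as they must be for A^T A). The largest is λ_max ≈ 57.9073, hence ||A||_2 = sqrt(λ_max) ≈ 7.6097.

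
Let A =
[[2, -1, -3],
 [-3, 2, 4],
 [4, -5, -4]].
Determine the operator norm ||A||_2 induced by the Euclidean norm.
||A||_2 ≈ 9.7957 (= sqrt(largest eigenvalue of A^T A))

||A||_2 = sigma_max(A) = sqrt(lambda_max(A^T A)). Form the symmetric matrix M = A^T A =
[[29, -28, -34],
 [-28, 30, 31],
 [-34, 31, 41]].
Its characteristic polynomial (trace, sum of principal 2x2 minors, determinant of M give the coefficients) is
  p(λ) = det(λ I - M) = λ^3 - 100λ^2 + 388λ - 1.
No integer candidate from the rational root theorem (±divisors of 1) is a root, so the roots are irrational. The cubic discriminant is Δ = 1268494085 > 0, so there are three distinct real roots. p(0) = -1 and p(1) = 288 have opposite signs, so a root lies in (0, 1); Newton's method refines it to λ ≈ 0.0026. p(4) = 15 and p(5) = -436 have opposite signs, so a root lies in (4, 5); Newton's method refines it to λ ≈ 4.0408. p(95) = -8266 and p(96) = 383 have opposite signs, so a root lies in (95, 96); Newton's method refines it to λ ≈ 95.9566. Check (Vieta): the three roots sum to 100, matching tr M = 100.
So the eigenvalues of A^T A are ≈ 0.0026, 4.0408, 95.9566 (all ≥ 0, as they must be for A^T A). The largest is λ_max ≈ 95.9566, hence ||A||_2 = sqrt(λ_max) ≈ 9.7957.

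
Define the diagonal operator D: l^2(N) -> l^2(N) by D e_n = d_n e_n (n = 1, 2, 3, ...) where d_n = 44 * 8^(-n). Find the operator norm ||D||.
||D|| = 11/2 (attained at n = 1)

For D diagonal, ||D|| = sup_n |d_n|. The sequence d_n = 44 * 8^(-n) is positive and strictly decreasing (ratio 8^(-1) < 1), so the supremum is d_1 = 44/8 = 11/2. Hence ||D|| = 11/2.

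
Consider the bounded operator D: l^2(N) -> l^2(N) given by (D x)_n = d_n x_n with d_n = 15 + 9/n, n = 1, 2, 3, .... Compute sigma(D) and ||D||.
sigma(D) = {15 + 9/n : n ≥ 1} ∪ {15}; ||D|| = 24

A bounded diagonal operator on l^2 with diagonal entries d_n has spectrum equal to the closure of {d_n : n ≥ 1}: every d_n is an eigenvalue (with eigenvector e_n), so {d_n} ⊂ sigma(D); the spectrum is closed, so its closure is too; and for lambda not in the closure, (D - lambda I) has bounded inverse (the diagonal entries 1/(d_n - lambda) are bounded). For our sequence d_n = 15 + 9/n, n = 1, 2, 3, ...:
  - {d_n} = {15 + 9/n : n ≥ 1}; the only limit point is 15
  - closure = {15 + 9/n : n ≥ 1} ∪ {15}
For the norm: a diagonal operator has ||D|| = sup_n |d_n|. Here d_n = 15 + 9/n is positive and decreasing, so sup_n |d_n| = d_1 = 15 + 9 = 24. So ||D|| = 24.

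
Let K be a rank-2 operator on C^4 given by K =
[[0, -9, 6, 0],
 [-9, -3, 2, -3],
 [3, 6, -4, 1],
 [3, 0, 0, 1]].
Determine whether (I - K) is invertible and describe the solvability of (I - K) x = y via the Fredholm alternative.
(I - K) is invertible (det(I - K) = -99 ≠ 0), so for every y in C^4 the equation (I - K) x = y has a unique solution.

K has rank 2 and factors as K = U V^T = u1 v1^T + u2 v2^T with u1 = (0, 3, -1, -1), v1 = (-3, 0, 0, -1), u2 = (-3, -1, 2, 0), v2 = (0, 3, -2, 0) (multiplying out reproduces the displayed K). The nonzero eigenvalues of U V^T coincide with those of the 2 x 2 matrix G = V^T U = [[v1·u1, v1·u2], [v2·u1, v2·u2]] = [[1, 9], [11, -7]], and by the Sylvester determinant identity det(I_4 - U V^T) = det(I_2 - V^T U) = det([[0, -9], [-11, 8]]) = (0)(8) - (-9)(-11) = -99. (Direct check: I - K =
[[1, 9, -6, 0],
 [9, 4, -2, 3],
 [-3, -6, 5, -1],
 [-3, 0, 0, 0]]
has determinant -99.) The finite-dimensional Fredholm alternative says: either (I - K) is invertible, or ker(I - K) ≠ {0} and then range(I - K) = ker((I - K)^*)^⊥, with dim ker(I - K) = dim ker((I - K)^*). Since det(I - K) ≠ 0, 1 is not an eigenvalue of K and ker(I - K) = {0}, so we are in the first case: for every y there is a unique x = (I - K)^(-1) y. (Explicitly, by the Woodbury identity, (I - U V^T)^(-1) = I + U (I_2 - G)^(-1) V^T.)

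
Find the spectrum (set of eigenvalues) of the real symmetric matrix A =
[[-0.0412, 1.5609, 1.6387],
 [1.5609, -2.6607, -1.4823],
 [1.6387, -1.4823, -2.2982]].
sigma(A) ≈ {-5, -1, 1}

A is real symmetric, so its spectrum consists of real eigenvalues. Expanding the characteristic polynomial of the displayed matrix gives
  det(λ I - A) = p(λ) = λ^3 + (5)λ^2 + (-1)λ + (-5).
Solving p(λ) = 0 yields eigenvalues ≈ -5, -1, 1. (A is shown rounded to 4 decimals, so these recover the underlying integer eigenvalues to within that precision.)
Verification: the trace of A = -5 equals the sum of eigenvalues -5, and det(A) ≈ 4.9998 matches the eigenvalue product 5.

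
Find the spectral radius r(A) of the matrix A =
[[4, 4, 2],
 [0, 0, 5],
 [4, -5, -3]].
r(A) ≈ 5.6868

The eigenvalues of A are the roots of its characteristic polynomial. With M = A (coefficients from the trace, the sum of principal 2x2 minors, and det A):
  p(λ) = det(λ I - M) = λ^3 - λ^2 + 5λ - 180.
No integer candidate from the rational root theorem (±divisors of 180) is a root, so the roots are irrational. The cubic discriminant is Δ = -859795 < 0, so there is one real root and a complex-conjugate pair. p(5) = -55 and p(6) = 30 have opposite signs, so a root lies in (5, 6); Newton's method refines it to λ ≈ 5.6868. Dividing out (λ - (5.6868)) leaves approximately λ^2 + 4.6868λ + 31.6525. For λ^2 + 4.6868λ + 31.6525 the discriminant is -104.6442. It is negative, so the remaining roots are the complex-conjugate pair λ ≈ -2.3434 ± 5.1148i. Their product equals the constant term, so |λ|^2 ≈ 31.6525 and |λ| ≈ 5.6261.
Thus the eigenvalues (to 4 decimals) are 5.6868 (modulus 5.6868); -2.3434 ± 5.1148i (modulus 5.6261). The spectral radius is the largest modulus: r(A) ≈ 5.6868. (Cross-check: r(A) ≤ ||A||_2 ≈ 7.9726; equality holds whenever A is normal, though it can also hold for some non-normal A.)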